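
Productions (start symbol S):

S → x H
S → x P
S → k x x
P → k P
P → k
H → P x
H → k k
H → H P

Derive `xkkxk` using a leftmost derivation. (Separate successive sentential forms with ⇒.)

S ⇒ xH ⇒ xHP ⇒ xPxP ⇒ xkPxP ⇒ xkkxP ⇒ xkkxk

S ⇒ xH   [S → x H]
xH ⇒ xHP   [H → H P]
xHP ⇒ xPxP   [H → P x]
xPxP ⇒ xkPxP   [P → k P]
xkPxP ⇒ xkkxP   [P → k]
xkkxP ⇒ xkkxk   [P → k]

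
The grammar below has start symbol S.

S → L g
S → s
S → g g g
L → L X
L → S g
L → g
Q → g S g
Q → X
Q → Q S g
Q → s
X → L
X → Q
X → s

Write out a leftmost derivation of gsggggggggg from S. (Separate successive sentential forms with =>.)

S => Lg   [S → L g]
Lg => LXg   [L → L X]
LXg => gXg   [L → g]
gXg => gQg   [X → Q]
gQg => gQSgg   [Q → Q S g]
gQSgg => gQSgSgg   [Q → Q S g]
gQSgSgg => gsSgSgg   [Q → s]
gsSgSgg => gsLggSgg   [S → L g]
gsLggSgg => gsSgggSgg   [L → S g]
gsSgggSgg => gsLggggSgg   [S → L g]
gsLggggSgg => gsgggggSgg   [L → g]
gsgggggSgg => gsgggggLggg   [S → L g]
gsgggggLggg => gsggggggggg   [L → g]

S=>Lg=>LXg=>gXg=>gQg=>gQSgg=>gQSgSgg=>gsSgSgg=>gsLggSgg=>gsSgggSgg=>gsLggggSgg=>gsgggggSgg=>gsgggggLggg=>gsggggggggg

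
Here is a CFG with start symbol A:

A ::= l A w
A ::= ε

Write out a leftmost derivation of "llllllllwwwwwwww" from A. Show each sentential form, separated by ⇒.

A⇒lAw⇒llAww⇒lllAwww⇒llllAwwww⇒lllllAwwwww⇒llllllAwwwwww⇒lllllllAwwwwwww⇒llllllllAwwwwwwww⇒llllllllwwwwwwww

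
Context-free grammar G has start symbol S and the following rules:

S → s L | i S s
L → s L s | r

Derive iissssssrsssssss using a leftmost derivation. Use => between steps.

S => iSs => iiSss => iisLss => iissLsss => iisssLssss => iissssLsssss => iisssssLssssss => iissssssLsssssss => iissssssrsssssss

S => iSs   [S → i S s]
iSs => iiSss   [S → i S s]
iiSss => iisLss   [S → s L]
iisLss => iissLsss   [L → s L s]
iissLsss => iisssLssss   [L → s L s]
iisssLssss => iissssLsssss   [L → s L s]
iissssLsssss => iisssssLssssss   [L → s L s]
iisssssLssssss => iissssssLsssssss   [L → s L s]
iissssssLsssssss => iissssssrsssssss   [L → r]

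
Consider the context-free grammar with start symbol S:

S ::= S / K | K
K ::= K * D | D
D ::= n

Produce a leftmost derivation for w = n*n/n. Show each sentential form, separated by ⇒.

S ⇒ S/K ⇒ K/K ⇒ K*D/K ⇒ D*D/K ⇒ n*D/K ⇒ n*n/K ⇒ n*n/D ⇒ n*n/n

S ⇒ S/K   [S ::= S / K]
S/K ⇒ K/K   [S ::= K]
K/K ⇒ K*D/K   [K ::= K * D]
K*D/K ⇒ D*D/K   [K ::= D]
D*D/K ⇒ n*D/K   [D ::= n]
n*D/K ⇒ n*n/K   [D ::= n]
n*n/K ⇒ n*n/D   [K ::= D]
n*n/D ⇒ n*n/n   [D ::= n]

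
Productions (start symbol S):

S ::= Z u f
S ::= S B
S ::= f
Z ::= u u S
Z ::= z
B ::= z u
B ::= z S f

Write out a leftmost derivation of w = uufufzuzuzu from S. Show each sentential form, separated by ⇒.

S ⇒ SB ⇒ SBB ⇒ SBBB ⇒ ZufBBB ⇒ uuSufBBB ⇒ uufufBBB ⇒ uufufzuBB ⇒ uufufzuzuB ⇒ uufufzuzuzu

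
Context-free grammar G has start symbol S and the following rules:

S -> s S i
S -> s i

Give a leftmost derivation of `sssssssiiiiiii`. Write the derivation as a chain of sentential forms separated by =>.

S => sSi => ssSii => sssSiii => ssssSiiii => sssssSiiiii => ssssssSiiiiii => sssssssiiiiiii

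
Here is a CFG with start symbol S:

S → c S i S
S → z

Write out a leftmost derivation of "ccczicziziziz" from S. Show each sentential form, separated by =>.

S => cSiS   [S → c S i S]
cSiS => ccSiSiS   [S → c S i S]
ccSiSiS => cccSiSiSiS   [S → c S i S]
cccSiSiSiS => cccziSiSiS   [S → z]
cccziSiSiS => ccczicSiSiSiS   [S → c S i S]
ccczicSiSiSiS => ccczicziSiSiS   [S → z]
ccczicziSiSiS => ccczicziziSiS   [S → z]
ccczicziziSiS => ccczicziziziS   [S → z]
ccczicziziziS => ccczicziziziz   [S → z]

S => cSiS => ccSiSiS => cccSiSiSiS => cccziSiSiS => ccczicSiSiSiS => ccczicziSiSiS => ccczicziziSiS => ccczicziziziS => ccczicziziziz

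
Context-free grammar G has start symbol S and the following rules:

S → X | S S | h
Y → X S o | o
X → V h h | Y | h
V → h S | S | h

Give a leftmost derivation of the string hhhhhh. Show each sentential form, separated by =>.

S=>SS=>SSS=>XSS=>VhhSS=>hShhSS=>hhhhSS=>hhhhXS=>hhhhhS=>hhhhhh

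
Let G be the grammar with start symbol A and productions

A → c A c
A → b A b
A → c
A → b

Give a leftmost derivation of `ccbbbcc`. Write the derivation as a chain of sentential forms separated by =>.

A => cAc   [A → c A c]
cAc => ccAcc   [A → c A c]
ccAcc => ccbAbcc   [A → b A b]
ccbAbcc => ccbbbcc   [A → b]

A => cAc => ccAcc => ccbAbcc => ccbbbcc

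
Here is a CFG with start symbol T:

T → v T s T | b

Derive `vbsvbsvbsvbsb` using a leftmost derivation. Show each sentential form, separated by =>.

T=>vTsT=>vbsT=>vbsvTsT=>vbsvbsT=>vbsvbsvTsT=>vbsvbsvbsT=>vbsvbsvbsvTsT=>vbsvbsvbsvbsT=>vbsvbsvbsvbsb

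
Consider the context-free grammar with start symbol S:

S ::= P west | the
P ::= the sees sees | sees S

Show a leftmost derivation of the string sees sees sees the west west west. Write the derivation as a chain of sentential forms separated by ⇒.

S ⇒ P west   [S ::= P west]
P west ⇒ sees S west   [P ::= sees S]
sees S west ⇒ sees P west west   [S ::= P west]
sees P west west ⇒ sees sees S west west   [P ::= sees S]
sees sees S west west ⇒ sees sees P west west west   [S ::= P west]
sees sees P west west west ⇒ sees sees sees S west west west   [P ::= sees S]
sees sees sees S west west west ⇒ sees sees sees the west west west   [S ::= the]

S ⇒ P west ⇒ sees S west ⇒ sees P west west ⇒ sees sees S west west ⇒ sees sees P west west west ⇒ sees sees sees S west west west ⇒ sees sees sees the west west west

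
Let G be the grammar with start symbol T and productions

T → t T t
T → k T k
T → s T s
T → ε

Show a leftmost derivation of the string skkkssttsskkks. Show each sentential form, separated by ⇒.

T ⇒ sTs ⇒ skTks ⇒ skkTkks ⇒ skkkTkkks ⇒ skkksTskkks ⇒ skkkssTsskkks ⇒ skkksstTtsskkks ⇒ skkkssttsskkks

T ⇒ sTs   [T → s T s]
sTs ⇒ skTks   [T → k T k]
skTks ⇒ skkTkks   [T → k T k]
skkTkks ⇒ skkkTkkks   [T → k T k]
skkkTkkks ⇒ skkksTskkks   [T → s T s]
skkksTskkks ⇒ skkkssTsskkks   [T → s T s]
skkkssTsskkks ⇒ skkksstTtsskkks   [T → t T t]
skkksstTtsskkks ⇒ skkkssttsskkks   [T → ε]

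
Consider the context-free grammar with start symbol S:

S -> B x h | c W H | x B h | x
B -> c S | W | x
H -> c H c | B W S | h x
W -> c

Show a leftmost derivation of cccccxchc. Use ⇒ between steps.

S ⇒ cWH   [S -> c W H]
cWH ⇒ ccH   [W -> c]
ccH ⇒ cccHc   [H -> c H c]
cccHc ⇒ cccBWSc   [H -> B W S]
cccBWSc ⇒ cccWWSc   [B -> W]
cccWWSc ⇒ ccccWSc   [W -> c]
ccccWSc ⇒ cccccSc   [W -> c]
cccccSc ⇒ cccccxBhc   [S -> x B h]
cccccxBhc ⇒ cccccxWhc   [B -> W]
cccccxWhc ⇒ cccccxchc   [W -> c]

S ⇒ cWH ⇒ ccH ⇒ cccHc ⇒ cccBWSc ⇒ cccWWSc ⇒ ccccWSc ⇒ cccccSc ⇒ cccccxBhc ⇒ cccccxWhc ⇒ cccccxchc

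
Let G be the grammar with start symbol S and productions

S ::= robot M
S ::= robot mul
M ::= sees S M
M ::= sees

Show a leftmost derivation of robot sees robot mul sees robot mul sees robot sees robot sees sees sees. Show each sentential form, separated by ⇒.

S ⇒ robot M ⇒ robot sees S M ⇒ robot sees robot mul M ⇒ robot sees robot mul sees S M ⇒ robot sees robot mul sees robot mul M ⇒ robot sees robot mul sees robot mul sees S M ⇒ robot sees robot mul sees robot mul sees robot M M ⇒ robot sees robot mul sees robot mul sees robot sees S M M ⇒ robot sees robot mul sees robot mul sees robot sees robot M M M ⇒ robot sees robot mul sees robot mul sees robot sees robot sees M M ⇒ robot sees robot mul sees robot mul sees robot sees robot sees sees M ⇒ robot sees robot mul sees robot mul sees robot sees robot sees sees sees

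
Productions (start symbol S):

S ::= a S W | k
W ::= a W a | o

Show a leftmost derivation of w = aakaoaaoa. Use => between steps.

S => aSW   [S ::= a S W]
aSW => aaSWW   [S ::= a S W]
aaSWW => aakWW   [S ::= k]
aakWW => aakaWaW   [W ::= a W a]
aakaWaW => aakaoaW   [W ::= o]
aakaoaW => aakaoaaWa   [W ::= a W a]
aakaoaaWa => aakaoaaoa   [W ::= o]

S => aSW => aaSWW => aakWW => aakaWaW => aakaoaW => aakaoaaWa => aakaoaaoa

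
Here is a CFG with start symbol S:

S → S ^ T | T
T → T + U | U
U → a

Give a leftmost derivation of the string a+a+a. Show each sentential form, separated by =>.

S => T   [S → T]
T => T+U   [T → T + U]
T+U => T+U+U   [T → T + U]
T+U+U => U+U+U   [T → U]
U+U+U => a+U+U   [U → a]
a+U+U => a+a+U   [U → a]
a+a+U => a+a+a   [U → a]

S=>T=>T+U=>T+U+U=>U+U+U=>a+U+U=>a+a+U=>a+a+a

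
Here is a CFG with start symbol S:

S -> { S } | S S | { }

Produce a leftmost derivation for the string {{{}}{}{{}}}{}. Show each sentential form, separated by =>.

S => SS   [S -> S S]
SS => {S}S   [S -> { S }]
{S}S => {SS}S   [S -> S S]
{SS}S => {{S}S}S   [S -> { S }]
{{S}S}S => {{{}}S}S   [S -> { }]
{{{}}S}S => {{{}}SS}S   [S -> S S]
{{{}}SS}S => {{{}}{}S}S   [S -> { }]
{{{}}{}S}S => {{{}}{}{S}}S   [S -> { S }]
{{{}}{}{S}}S => {{{}}{}{{}}}S   [S -> { }]
{{{}}{}{{}}}S => {{{}}{}{{}}}{}   [S -> { }]

S => SS => {S}S => {SS}S => {{S}S}S => {{{}}S}S => {{{}}SS}S => {{{}}{}S}S => {{{}}{}{S}}S => {{{}}{}{{}}}S => {{{}}{}{{}}}{}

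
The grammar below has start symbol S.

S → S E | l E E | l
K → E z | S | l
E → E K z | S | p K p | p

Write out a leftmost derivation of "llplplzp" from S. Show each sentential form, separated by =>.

S=>lEE=>lSE=>lSEE=>llEE=>llEKzE=>llpKpKzE=>llplpKzE=>llplplzE=>llplplzp

S => lEE   [S → l E E]
lEE => lSE   [E → S]
lSE => lSEE   [S → S E]
lSEE => llEE   [S → l]
llEE => llEKzE   [E → E K z]
llEKzE => llpKpKzE   [E → p K p]
llpKpKzE => llplpKzE   [K → l]
llplpKzE => llplplzE   [K → l]
llplplzE => llplplzp   [E → p]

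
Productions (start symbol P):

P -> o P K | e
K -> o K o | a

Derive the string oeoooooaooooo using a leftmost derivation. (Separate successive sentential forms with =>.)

P => oPK => oeK => oeoKo => oeooKoo => oeoooKooo => oeooooKoooo => oeoooooKooooo => oeoooooaooooo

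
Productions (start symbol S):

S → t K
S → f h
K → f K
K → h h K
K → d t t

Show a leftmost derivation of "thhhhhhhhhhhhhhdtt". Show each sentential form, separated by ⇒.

S ⇒ tK ⇒ thhK ⇒ thhhhK ⇒ thhhhhhK ⇒ thhhhhhhhK ⇒ thhhhhhhhhhK ⇒ thhhhhhhhhhhhK ⇒ thhhhhhhhhhhhhhK ⇒ thhhhhhhhhhhhhhdtt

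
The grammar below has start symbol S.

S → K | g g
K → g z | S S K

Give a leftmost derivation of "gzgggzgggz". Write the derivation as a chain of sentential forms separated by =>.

S=>K=>SSK=>KSK=>SSKSK=>KSKSK=>gzSKSK=>gzggKSK=>gzgggzSK=>gzgggzggK=>gzgggzgggz

S => K   [S → K]
K => SSK   [K → S S K]
SSK => KSK   [S → K]
KSK => SSKSK   [K → S S K]
SSKSK => KSKSK   [S → K]
KSKSK => gzSKSK   [K → g z]
gzSKSK => gzggKSK   [S → g g]
gzggKSK => gzgggzSK   [K → g z]
gzgggzSK => gzgggzggK   [S → g g]
gzgggzggK => gzgggzgggz   [K → g z]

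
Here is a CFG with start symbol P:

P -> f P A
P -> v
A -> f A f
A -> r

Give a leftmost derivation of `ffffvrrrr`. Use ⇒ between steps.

P⇒fPA⇒ffPAA⇒fffPAAA⇒ffffPAAAA⇒ffffvAAAA⇒ffffvrAAA⇒ffffvrrAA⇒ffffvrrrA⇒ffffvrrrr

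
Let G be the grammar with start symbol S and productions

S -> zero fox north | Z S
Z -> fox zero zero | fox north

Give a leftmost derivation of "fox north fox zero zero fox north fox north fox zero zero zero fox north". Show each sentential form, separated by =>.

S => Z S => fox north S => fox north Z S => fox north fox zero zero S => fox north fox zero zero Z S => fox north fox zero zero fox north S => fox north fox zero zero fox north Z S => fox north fox zero zero fox north fox north S => fox north fox zero zero fox north fox north Z S => fox north fox zero zero fox north fox north fox zero zero S => fox north fox zero zero fox north fox north fox zero zero zero fox north

S => Z S   [S -> Z S]
Z S => fox north S   [Z -> fox north]
fox north S => fox north Z S   [S -> Z S]
fox north Z S => fox north fox zero zero S   [Z -> fox zero zero]
fox north fox zero zero S => fox north fox zero zero Z S   [S -> Z S]
fox north fox zero zero Z S => fox north fox zero zero fox north S   [Z -> fox north]
fox north fox zero zero fox north S => fox north fox zero zero fox north Z S   [S -> Z S]
fox north fox zero zero fox north Z S => fox north fox zero zero fox north fox north S   [Z -> fox north]
fox north fox zero zero fox north fox north S => fox north fox zero zero fox north fox north Z S   [S -> Z S]
fox north fox zero zero fox north fox north Z S => fox north fox zero zero fox north fox north fox zero zero S   [Z -> fox zero zero]
fox north fox zero zero fox north fox north fox zero zero S => fox north fox zero zero fox north fox north fox zero zero zero fox north   [S -> zero fox north]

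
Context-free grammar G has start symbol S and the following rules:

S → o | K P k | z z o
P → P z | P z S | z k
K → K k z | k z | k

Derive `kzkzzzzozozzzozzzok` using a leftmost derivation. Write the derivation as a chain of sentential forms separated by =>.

S => KPk   [S → K P k]
KPk => kPk   [K → k]
kPk => kPzSk   [P → P z S]
kPzSk => kPzSzSk   [P → P z S]
kPzSzSk => kPzSzSzSk   [P → P z S]
kPzSzSzSk => kPzSzSzSzSk   [P → P z S]
kPzSzSzSzSk => kPzzSzSzSzSk   [P → P z]
kPzzSzSzSzSk => kzkzzSzSzSzSk   [P → z k]
kzkzzSzSzSzSk => kzkzzzzozSzSzSk   [S → z z o]
kzkzzzzozSzSzSk => kzkzzzzozozSzSk   [S → o]
kzkzzzzozozSzSk => kzkzzzzozozzzozSk   [S → z z o]
kzkzzzzozozzzozSk => kzkzzzzozozzzozzzok   [S → z z o]

S => KPk => kPk => kPzSk => kPzSzSk => kPzSzSzSk => kPzSzSzSzSk => kPzzSzSzSzSk => kzkzzSzSzSzSk => kzkzzzzozSzSzSk => kzkzzzzozozSzSk => kzkzzzzozozzzozSk => kzkzzzzozozzzozzzok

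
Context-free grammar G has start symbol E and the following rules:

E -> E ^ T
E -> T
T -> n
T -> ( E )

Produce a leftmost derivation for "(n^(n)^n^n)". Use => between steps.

E => T => (E) => (E^T) => (E^T^T) => (E^T^T^T) => (T^T^T^T) => (n^T^T^T) => (n^(E)^T^T) => (n^(T)^T^T) => (n^(n)^T^T) => (n^(n)^n^T) => (n^(n)^n^n)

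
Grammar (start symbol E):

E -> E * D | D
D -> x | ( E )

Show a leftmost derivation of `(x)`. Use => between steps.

E => D   [E -> D]
D => (E)   [D -> ( E )]
(E) => (D)   [E -> D]
(D) => (x)   [D -> x]

E => D => (E) => (D) => (x)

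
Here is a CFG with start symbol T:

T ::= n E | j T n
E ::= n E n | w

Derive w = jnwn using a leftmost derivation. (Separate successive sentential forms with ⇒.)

T ⇒ jTn ⇒ jnEn ⇒ jnwn

T ⇒ jTn   [T ::= j T n]
jTn ⇒ jnEn   [T ::= n E]
jnEn ⇒ jnwn   [E ::= w]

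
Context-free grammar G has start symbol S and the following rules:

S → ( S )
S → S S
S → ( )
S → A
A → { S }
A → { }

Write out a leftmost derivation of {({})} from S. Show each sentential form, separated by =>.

S => A => {S} => {(S)} => {(A)} => {({})}

S => A   [S → A]
A => {S}   [A → { S }]
{S} => {(S)}   [S → ( S )]
{(S)} => {(A)}   [S → A]
{(A)} => {({})}   [A → { }]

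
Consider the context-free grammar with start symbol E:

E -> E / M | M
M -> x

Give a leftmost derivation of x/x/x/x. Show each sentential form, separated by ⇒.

E ⇒ E/M ⇒ E/M/M ⇒ E/M/M/M ⇒ M/M/M/M ⇒ x/M/M/M ⇒ x/x/M/M ⇒ x/x/x/M ⇒ x/x/x/x

E ⇒ E/M   [E -> E / M]
E/M ⇒ E/M/M   [E -> E / M]
E/M/M ⇒ E/M/M/M   [E -> E / M]
E/M/M/M ⇒ M/M/M/M   [E -> M]
M/M/M/M ⇒ x/M/M/M   [M -> x]
x/M/M/M ⇒ x/x/M/M   [M -> x]
x/x/M/M ⇒ x/x/x/M   [M -> x]
x/x/x/M ⇒ x/x/x/x   [M -> x]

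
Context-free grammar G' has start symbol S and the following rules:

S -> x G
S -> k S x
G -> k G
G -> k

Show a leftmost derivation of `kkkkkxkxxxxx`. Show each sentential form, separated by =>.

S => kSx => kkSxx => kkkSxxx => kkkkSxxxx => kkkkkSxxxxx => kkkkkxGxxxxx => kkkkkxkxxxxx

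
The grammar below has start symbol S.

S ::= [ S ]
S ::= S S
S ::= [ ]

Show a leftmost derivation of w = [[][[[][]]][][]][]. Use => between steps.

S=>SS=>[S]S=>[SS]S=>[[]S]S=>[[]SS]S=>[[]SSS]S=>[[][S]SS]S=>[[][[S]]SS]S=>[[][[SS]]SS]S=>[[][[[]S]]SS]S=>[[][[[][]]]SS]S=>[[][[[][]]][]S]S=>[[][[[][]]][][]]S=>[[][[[][]]][][]][]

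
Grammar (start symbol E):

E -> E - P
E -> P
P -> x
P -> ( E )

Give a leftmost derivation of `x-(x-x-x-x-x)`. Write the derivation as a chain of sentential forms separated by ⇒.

E ⇒ E-P   [E -> E - P]
E-P ⇒ P-P   [E -> P]
P-P ⇒ x-P   [P -> x]
x-P ⇒ x-(E)   [P -> ( E )]
x-(E) ⇒ x-(E-P)   [E -> E - P]
x-(E-P) ⇒ x-(E-P-P)   [E -> E - P]
x-(E-P-P) ⇒ x-(E-P-P-P)   [E -> E - P]
x-(E-P-P-P) ⇒ x-(E-P-P-P-P)   [E -> E - P]
x-(E-P-P-P-P) ⇒ x-(P-P-P-P-P)   [E -> P]
x-(P-P-P-P-P) ⇒ x-(x-P-P-P-P)   [P -> x]
x-(x-P-P-P-P) ⇒ x-(x-x-P-P-P)   [P -> x]
x-(x-x-P-P-P) ⇒ x-(x-x-x-P-P)   [P -> x]
x-(x-x-x-P-P) ⇒ x-(x-x-x-x-P)   [P -> x]
x-(x-x-x-x-P) ⇒ x-(x-x-x-x-x)   [P -> x]

E⇒E-P⇒P-P⇒x-P⇒x-(E)⇒x-(E-P)⇒x-(E-P-P)⇒x-(E-P-P-P)⇒x-(E-P-P-P-P)⇒x-(P-P-P-P-P)⇒x-(x-P-P-P-P)⇒x-(x-x-P-P-P)⇒x-(x-x-x-P-P)⇒x-(x-x-x-x-P)⇒x-(x-x-x-x-x)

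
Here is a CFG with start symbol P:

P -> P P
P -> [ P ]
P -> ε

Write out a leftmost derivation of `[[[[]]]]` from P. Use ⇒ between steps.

P⇒[P]⇒[[P]]⇒[[[P]]]⇒[[[PP]]]⇒[[[[P]P]]]⇒[[[[]P]]]⇒[[[[]]]]

P ⇒ [P]   [P -> [ P ]]
[P] ⇒ [[P]]   [P -> [ P ]]
[[P]] ⇒ [[[P]]]   [P -> [ P ]]
[[[P]]] ⇒ [[[PP]]]   [P -> P P]
[[[PP]]] ⇒ [[[[P]P]]]   [P -> [ P ]]
[[[[P]P]]] ⇒ [[[[]P]]]   [P -> ε]
[[[[]P]]] ⇒ [[[[]]]]   [P -> ε]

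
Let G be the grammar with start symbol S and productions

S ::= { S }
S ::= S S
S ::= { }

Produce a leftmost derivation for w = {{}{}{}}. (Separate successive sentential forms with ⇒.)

S ⇒ {S} ⇒ {SS} ⇒ {SSS} ⇒ {{}SS} ⇒ {{}{}S} ⇒ {{}{}{}}

S ⇒ {S}   [S ::= { S }]
{S} ⇒ {SS}   [S ::= S S]
{SS} ⇒ {SSS}   [S ::= S S]
{SSS} ⇒ {{}SS}   [S ::= { }]
{{}SS} ⇒ {{}{}S}   [S ::= { }]
{{}{}S} ⇒ {{}{}{}}   [S ::= { }]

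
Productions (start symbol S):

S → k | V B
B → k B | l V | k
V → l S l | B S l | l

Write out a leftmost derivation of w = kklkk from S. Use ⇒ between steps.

S ⇒ VB   [S → V B]
VB ⇒ BSlB   [V → B S l]
BSlB ⇒ kSlB   [B → k]
kSlB ⇒ kklB   [S → k]
kklB ⇒ kklkB   [B → k B]
kklkB ⇒ kklkk   [B → k]

S ⇒ VB ⇒ BSlB ⇒ kSlB ⇒ kklB ⇒ kklkB ⇒ kklkk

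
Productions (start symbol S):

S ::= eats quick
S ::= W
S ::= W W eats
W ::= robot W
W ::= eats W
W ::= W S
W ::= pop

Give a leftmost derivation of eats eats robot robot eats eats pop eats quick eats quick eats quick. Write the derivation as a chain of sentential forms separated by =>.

S => W   [S ::= W]
W => W S   [W ::= W S]
W S => W S S   [W ::= W S]
W S S => W S S S   [W ::= W S]
W S S S => eats W S S S   [W ::= eats W]
eats W S S S => eats eats W S S S   [W ::= eats W]
eats eats W S S S => eats eats robot W S S S   [W ::= robot W]
eats eats robot W S S S => eats eats robot robot W S S S   [W ::= robot W]
eats eats robot robot W S S S => eats eats robot robot eats W S S S   [W ::= eats W]
eats eats robot robot eats W S S S => eats eats robot robot eats eats W S S S   [W ::= eats W]
eats eats robot robot eats eats W S S S => eats eats robot robot eats eats pop S S S   [W ::= pop]
eats eats robot robot eats eats pop S S S => eats eats robot robot eats eats pop eats quick S S   [S ::= eats quick]
eats eats robot robot eats eats pop eats quick S S => eats eats robot robot eats eats pop eats quick eats quick S   [S ::= eats quick]
eats eats robot robot eats eats pop eats quick eats quick S => eats eats robot robot eats eats pop eats quick eats quick eats quick   [S ::= eats quick]

S => W => W S => W S S => W S S S => eats W S S S => eats eats W S S S => eats eats robot W S S S => eats eats robot robot W S S S => eats eats robot robot eats W S S S => eats eats robot robot eats eats W S S S => eats eats robot robot eats eats pop S S S => eats eats robot robot eats eats pop eats quick S S => eats eats robot robot eats eats pop eats quick eats quick S => eats eats robot robot eats eats pop eats quick eats quick eats quick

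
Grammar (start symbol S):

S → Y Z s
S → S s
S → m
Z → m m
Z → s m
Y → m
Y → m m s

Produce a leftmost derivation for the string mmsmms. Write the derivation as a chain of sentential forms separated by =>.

S=>YZs=>mmsZs=>mmsmms

S => YZs   [S → Y Z s]
YZs => mmsZs   [Y → m m s]
mmsZs => mmsmms   [Z → m m]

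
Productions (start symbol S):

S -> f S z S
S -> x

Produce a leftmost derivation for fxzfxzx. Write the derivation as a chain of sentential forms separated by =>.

S=>fSzS=>fxzS=>fxzfSzS=>fxzfxzS=>fxzfxzx

S => fSzS   [S -> f S z S]
fSzS => fxzS   [S -> x]
fxzS => fxzfSzS   [S -> f S z S]
fxzfSzS => fxzfxzS   [S -> x]
fxzfxzS => fxzfxzx   [S -> x]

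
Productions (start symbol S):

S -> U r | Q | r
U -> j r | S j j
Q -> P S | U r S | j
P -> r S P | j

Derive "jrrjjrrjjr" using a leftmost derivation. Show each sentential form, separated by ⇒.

S ⇒ Ur ⇒ Sjjr ⇒ Qjjr ⇒ UrSjjr ⇒ jrrSjjr ⇒ jrrQjjr ⇒ jrrPSjjr ⇒ jrrjSjjr ⇒ jrrjUrjjr ⇒ jrrjjrrjjr

S ⇒ Ur   [S -> U r]
Ur ⇒ Sjjr   [U -> S j j]
Sjjr ⇒ Qjjr   [S -> Q]
Qjjr ⇒ UrSjjr   [Q -> U r S]
UrSjjr ⇒ jrrSjjr   [U -> j r]
jrrSjjr ⇒ jrrQjjr   [S -> Q]
jrrQjjr ⇒ jrrPSjjr   [Q -> P S]
jrrPSjjr ⇒ jrrjSjjr   [P -> j]
jrrjSjjr ⇒ jrrjUrjjr   [S -> U r]
jrrjUrjjr ⇒ jrrjjrrjjr   [U -> j r]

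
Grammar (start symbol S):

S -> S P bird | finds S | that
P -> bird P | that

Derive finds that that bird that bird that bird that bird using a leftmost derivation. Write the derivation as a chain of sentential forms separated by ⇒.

S ⇒ S P bird ⇒ S P bird P bird ⇒ S P bird P bird P bird ⇒ finds S P bird P bird P bird ⇒ finds S P bird P bird P bird P bird ⇒ finds that P bird P bird P bird P bird ⇒ finds that that bird P bird P bird P bird ⇒ finds that that bird that bird P bird P bird ⇒ finds that that bird that bird that bird P bird ⇒ finds that that bird that bird that bird that bird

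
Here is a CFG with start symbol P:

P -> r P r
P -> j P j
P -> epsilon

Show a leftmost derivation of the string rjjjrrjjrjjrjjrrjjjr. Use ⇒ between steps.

P ⇒ rPr ⇒ rjPjr ⇒ rjjPjjr ⇒ rjjjPjjjr ⇒ rjjjrPrjjjr ⇒ rjjjrrPrrjjjr ⇒ rjjjrrjPjrrjjjr ⇒ rjjjrrjjPjjrrjjjr ⇒ rjjjrrjjrPrjjrrjjjr ⇒ rjjjrrjjrjPjrjjrrjjjr ⇒ rjjjrrjjrjjrjjrrjjjr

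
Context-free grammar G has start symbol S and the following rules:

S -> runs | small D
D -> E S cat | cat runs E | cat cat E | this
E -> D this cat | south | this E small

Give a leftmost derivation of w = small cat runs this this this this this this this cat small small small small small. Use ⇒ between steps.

S ⇒ small D   [S -> small D]
small D ⇒ small cat runs E   [D -> cat runs E]
small cat runs E ⇒ small cat runs this E small   [E -> this E small]
small cat runs this E small ⇒ small cat runs this this E small small   [E -> this E small]
small cat runs this this E small small ⇒ small cat runs this this this E small small small   [E -> this E small]
small cat runs this this this E small small small ⇒ small cat runs this this this this E small small small small   [E -> this E small]
small cat runs this this this this E small small small small ⇒ small cat runs this this this this this E small small small small small   [E -> this E small]
small cat runs this this this this this E small small small small small ⇒ small cat runs this this this this this D this cat small small small small small   [E -> D this cat]
small cat runs this this this this this D this cat small small small small small ⇒ small cat runs this this this this this this this cat small small small small small   [D -> this]

S ⇒ small D ⇒ small cat runs E ⇒ small cat runs this E small ⇒ small cat runs this this E small small ⇒ small cat runs this this this E small small small ⇒ small cat runs this this this this E small small small small ⇒ small cat runs this this this this this E small small small small small ⇒ small cat runs this this this this this D this cat small small small small small ⇒ small cat runs this this this this this this this cat small small small small small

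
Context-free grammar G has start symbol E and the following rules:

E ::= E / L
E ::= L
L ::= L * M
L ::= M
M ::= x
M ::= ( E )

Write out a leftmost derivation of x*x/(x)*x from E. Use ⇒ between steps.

E ⇒ E/L ⇒ L/L ⇒ L*M/L ⇒ M*M/L ⇒ x*M/L ⇒ x*x/L ⇒ x*x/L*M ⇒ x*x/M*M ⇒ x*x/(E)*M ⇒ x*x/(L)*M ⇒ x*x/(M)*M ⇒ x*x/(x)*M ⇒ x*x/(x)*x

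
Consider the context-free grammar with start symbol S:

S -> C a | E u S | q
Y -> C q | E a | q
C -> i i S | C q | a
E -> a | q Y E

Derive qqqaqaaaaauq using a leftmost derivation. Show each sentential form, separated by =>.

S => EuS => qYEuS => qEaEuS => qqYEaEuS => qqEaEaEuS => qqqYEaEaEuS => qqqCqEaEaEuS => qqqaqEaEaEuS => qqqaqaaEaEuS => qqqaqaaaaEuS => qqqaqaaaaauS => qqqaqaaaaauq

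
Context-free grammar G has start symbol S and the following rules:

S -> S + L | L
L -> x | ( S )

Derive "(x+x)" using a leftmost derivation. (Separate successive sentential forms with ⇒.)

S⇒L⇒(S)⇒(S+L)⇒(L+L)⇒(x+L)⇒(x+x)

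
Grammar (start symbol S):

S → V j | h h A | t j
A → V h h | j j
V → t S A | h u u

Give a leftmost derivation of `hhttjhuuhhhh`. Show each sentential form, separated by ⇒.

S ⇒ hhA   [S → h h A]
hhA ⇒ hhVhh   [A → V h h]
hhVhh ⇒ hhtSAhh   [V → t S A]
hhtSAhh ⇒ hhttjAhh   [S → t j]
hhttjAhh ⇒ hhttjVhhhh   [A → V h h]
hhttjVhhhh ⇒ hhttjhuuhhhh   [V → h u u]

S ⇒ hhA ⇒ hhVhh ⇒ hhtSAhh ⇒ hhttjAhh ⇒ hhttjVhhhh ⇒ hhttjhuuhhhh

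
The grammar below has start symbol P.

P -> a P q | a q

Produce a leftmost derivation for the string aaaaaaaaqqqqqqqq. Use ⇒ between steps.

P ⇒ aPq ⇒ aaPqq ⇒ aaaPqqq ⇒ aaaaPqqqq ⇒ aaaaaPqqqqq ⇒ aaaaaaPqqqqqq ⇒ aaaaaaaPqqqqqqq ⇒ aaaaaaaaqqqqqqqq

P ⇒ aPq   [P -> a P q]
aPq ⇒ aaPqq   [P -> a P q]
aaPqq ⇒ aaaPqqq   [P -> a P q]
aaaPqqq ⇒ aaaaPqqqq   [P -> a P q]
aaaaPqqqq ⇒ aaaaaPqqqqq   [P -> a P q]
aaaaaPqqqqq ⇒ aaaaaaPqqqqqq   [P -> a P q]
aaaaaaPqqqqqq ⇒ aaaaaaaPqqqqqqq   [P -> a P q]
aaaaaaaPqqqqqqq ⇒ aaaaaaaaqqqqqqqq   [P -> a q]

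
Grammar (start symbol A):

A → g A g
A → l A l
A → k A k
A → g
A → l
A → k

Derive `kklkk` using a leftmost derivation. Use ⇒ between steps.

A ⇒ kAk ⇒ kkAkk ⇒ kklkk

A ⇒ kAk   [A → k A k]
kAk ⇒ kkAkk   [A → k A k]
kkAkk ⇒ kklkk   [A → l]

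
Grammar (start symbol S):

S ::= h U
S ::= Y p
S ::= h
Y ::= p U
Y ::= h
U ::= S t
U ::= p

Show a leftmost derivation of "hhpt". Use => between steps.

S => hU => hSt => hhUt => hhpt

S => hU   [S ::= h U]
hU => hSt   [U ::= S t]
hSt => hhUt   [S ::= h U]
hhUt => hhpt   [U ::= p]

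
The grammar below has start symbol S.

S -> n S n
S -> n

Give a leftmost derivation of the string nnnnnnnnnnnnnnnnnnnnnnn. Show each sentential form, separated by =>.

S => nSn => nnSnn => nnnSnnn => nnnnSnnnn => nnnnnSnnnnn => nnnnnnSnnnnnn => nnnnnnnSnnnnnnn => nnnnnnnnSnnnnnnnn => nnnnnnnnnSnnnnnnnnn => nnnnnnnnnnSnnnnnnnnnn => nnnnnnnnnnnSnnnnnnnnnnn => nnnnnnnnnnnnnnnnnnnnnnn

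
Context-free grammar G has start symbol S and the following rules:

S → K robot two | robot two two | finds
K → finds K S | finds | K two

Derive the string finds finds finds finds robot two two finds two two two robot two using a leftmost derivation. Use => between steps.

S => K robot two => K two robot two => K two two robot two => K two two two robot two => finds K S two two two robot two => finds K two S two two two robot two => finds finds K S two S two two two robot two => finds finds finds S two S two two two robot two => finds finds finds K robot two two S two two two robot two => finds finds finds finds robot two two S two two two robot two => finds finds finds finds robot two two finds two two two robot two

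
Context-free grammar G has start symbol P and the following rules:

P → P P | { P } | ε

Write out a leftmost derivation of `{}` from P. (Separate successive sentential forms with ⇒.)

P ⇒ PP   [P → P P]
PP ⇒ PPP   [P → P P]
PPP ⇒ {P}PP   [P → { P }]
{P}PP ⇒ {}PP   [P → ε]
{}PP ⇒ {}P   [P → ε]
{}P ⇒ {}   [P → ε]

P⇒PP⇒PPP⇒{P}PP⇒{}PP⇒{}P⇒{}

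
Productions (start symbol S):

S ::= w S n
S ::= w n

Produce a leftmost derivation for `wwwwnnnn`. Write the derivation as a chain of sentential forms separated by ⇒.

S ⇒ wSn   [S ::= w S n]
wSn ⇒ wwSnn   [S ::= w S n]
wwSnn ⇒ wwwSnnn   [S ::= w S n]
wwwSnnn ⇒ wwwwnnnn   [S ::= w n]

S ⇒ wSn ⇒ wwSnn ⇒ wwwSnnn ⇒ wwwwnnnn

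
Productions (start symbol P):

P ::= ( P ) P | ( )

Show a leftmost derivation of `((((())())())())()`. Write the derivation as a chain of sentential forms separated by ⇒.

P ⇒ (P)P   [P ::= ( P ) P]
(P)P ⇒ ((P)P)P   [P ::= ( P ) P]
((P)P)P ⇒ (((P)P)P)P   [P ::= ( P ) P]
(((P)P)P)P ⇒ ((((P)P)P)P)P   [P ::= ( P ) P]
((((P)P)P)P)P ⇒ ((((())P)P)P)P   [P ::= ( )]
((((())P)P)P)P ⇒ ((((())())P)P)P   [P ::= ( )]
((((())())P)P)P ⇒ ((((())())())P)P   [P ::= ( )]
((((())())())P)P ⇒ ((((())())())())P   [P ::= ( )]
((((())())())())P ⇒ ((((())())())())()   [P ::= ( )]

P ⇒ (P)P ⇒ ((P)P)P ⇒ (((P)P)P)P ⇒ ((((P)P)P)P)P ⇒ ((((())P)P)P)P ⇒ ((((())())P)P)P ⇒ ((((())())())P)P ⇒ ((((())())())())P ⇒ ((((())())())())()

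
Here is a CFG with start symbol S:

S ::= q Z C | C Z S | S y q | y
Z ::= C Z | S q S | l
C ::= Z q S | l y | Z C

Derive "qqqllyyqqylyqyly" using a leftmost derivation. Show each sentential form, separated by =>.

S => qZC   [S ::= q Z C]
qZC => qSqSC   [Z ::= S q S]
qSqSC => qqZCqSC   [S ::= q Z C]
qqZCqSC => qqSqSCqSC   [Z ::= S q S]
qqSqSCqSC => qqSyqqSCqSC   [S ::= S y q]
qqSyqqSCqSC => qqqZCyqqSCqSC   [S ::= q Z C]
qqqZCyqqSCqSC => qqqlCyqqSCqSC   [Z ::= l]
qqqlCyqqSCqSC => qqqllyyqqSCqSC   [C ::= l y]
qqqllyyqqSCqSC => qqqllyyqqyCqSC   [S ::= y]
qqqllyyqqyCqSC => qqqllyyqqylyqSC   [C ::= l y]
qqqllyyqqylyqSC => qqqllyyqqylyqyC   [S ::= y]
qqqllyyqqylyqyC => qqqllyyqqylyqyly   [C ::= l y]

S => qZC => qSqSC => qqZCqSC => qqSqSCqSC => qqSyqqSCqSC => qqqZCyqqSCqSC => qqqlCyqqSCqSC => qqqllyyqqSCqSC => qqqllyyqqyCqSC => qqqllyyqqylyqSC => qqqllyyqqylyqyC => qqqllyyqqylyqyly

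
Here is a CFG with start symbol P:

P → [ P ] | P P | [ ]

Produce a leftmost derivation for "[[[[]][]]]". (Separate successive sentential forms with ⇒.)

P ⇒ [P] ⇒ [[P]] ⇒ [[PP]] ⇒ [[[P]P]] ⇒ [[[[]]P]] ⇒ [[[[]][]]]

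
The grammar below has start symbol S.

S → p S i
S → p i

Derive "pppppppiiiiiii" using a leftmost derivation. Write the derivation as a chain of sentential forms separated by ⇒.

S ⇒ pSi   [S → p S i]
pSi ⇒ ppSii   [S → p S i]
ppSii ⇒ pppSiii   [S → p S i]
pppSiii ⇒ ppppSiiii   [S → p S i]
ppppSiiii ⇒ pppppSiiiii   [S → p S i]
pppppSiiiii ⇒ ppppppSiiiiii   [S → p S i]
ppppppSiiiiii ⇒ pppppppiiiiiii   [S → p i]

S ⇒ pSi ⇒ ppSii ⇒ pppSiii ⇒ ppppSiiii ⇒ pppppSiiiii ⇒ ppppppSiiiiii ⇒ pppppppiiiiiii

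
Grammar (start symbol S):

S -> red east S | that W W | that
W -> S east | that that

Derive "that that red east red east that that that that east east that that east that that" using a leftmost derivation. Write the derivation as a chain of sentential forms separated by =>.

S => that W W   [S -> that W W]
that W W => that S east W   [W -> S east]
that S east W => that that W W east W   [S -> that W W]
that that W W east W => that that S east W east W   [W -> S east]
that that S east W east W => that that red east S east W east W   [S -> red east S]
that that red east S east W east W => that that red east red east S east W east W   [S -> red east S]
that that red east red east S east W east W => that that red east red east that W W east W east W   [S -> that W W]
that that red east red east that W W east W east W => that that red east red east that that that W east W east W   [W -> that that]
that that red east red east that that that W east W east W => that that red east red east that that that S east east W east W   [W -> S east]
that that red east red east that that that S east east W east W => that that red east red east that that that that east east W east W   [S -> that]
that that red east red east that that that that east east W east W => that that red east red east that that that that east east that that east W   [W -> that that]
that that red east red east that that that that east east that that east W => that that red east red east that that that that east east that that east that that   [W -> that that]

S => that W W => that S east W => that that W W east W => that that S east W east W => that that red east S east W east W => that that red east red east S east W east W => that that red east red east that W W east W east W => that that red east red east that that that W east W east W => that that red east red east that that that S east east W east W => that that red east red east that that that that east east W east W => that that red east red east that that that that east east that that east W => that that red east red east that that that that east east that that east that that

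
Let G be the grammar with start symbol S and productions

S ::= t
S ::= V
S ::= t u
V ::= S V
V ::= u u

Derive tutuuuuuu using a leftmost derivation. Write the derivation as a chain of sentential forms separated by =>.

S=>V=>SV=>tuV=>tuSV=>tuVV=>tuSVV=>tuVVV=>tuSVVV=>tutVVV=>tutuuVV=>tutuuuuV=>tutuuuuuu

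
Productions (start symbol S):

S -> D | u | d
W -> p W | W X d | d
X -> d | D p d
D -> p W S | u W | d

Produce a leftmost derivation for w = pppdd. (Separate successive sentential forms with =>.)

S => D   [S -> D]
D => pWS   [D -> p W S]
pWS => ppWS   [W -> p W]
ppWS => pppWS   [W -> p W]
pppWS => pppdS   [W -> d]
pppdS => pppdd   [S -> d]

S => D => pWS => ppWS => pppWS => pppdS => pppdd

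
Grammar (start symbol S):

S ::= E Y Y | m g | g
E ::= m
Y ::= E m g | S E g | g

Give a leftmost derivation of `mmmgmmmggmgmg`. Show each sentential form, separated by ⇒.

S ⇒ EYY   [S ::= E Y Y]
EYY ⇒ mYY   [E ::= m]
mYY ⇒ mEmgY   [Y ::= E m g]
mEmgY ⇒ mmmgY   [E ::= m]
mmmgY ⇒ mmmgSEg   [Y ::= S E g]
mmmgSEg ⇒ mmmgEYYEg   [S ::= E Y Y]
mmmgEYYEg ⇒ mmmgmYYEg   [E ::= m]
mmmgmYYEg ⇒ mmmgmEmgYEg   [Y ::= E m g]
mmmgmEmgYEg ⇒ mmmgmmmgYEg   [E ::= m]
mmmgmmmgYEg ⇒ mmmgmmmgSEgEg   [Y ::= S E g]
mmmgmmmgSEgEg ⇒ mmmgmmmggEgEg   [S ::= g]
mmmgmmmggEgEg ⇒ mmmgmmmggmgEg   [E ::= m]
mmmgmmmggmgEg ⇒ mmmgmmmggmgmg   [E ::= m]

S ⇒ EYY ⇒ mYY ⇒ mEmgY ⇒ mmmgY ⇒ mmmgSEg ⇒ mmmgEYYEg ⇒ mmmgmYYEg ⇒ mmmgmEmgYEg ⇒ mmmgmmmgYEg ⇒ mmmgmmmgSEgEg ⇒ mmmgmmmggEgEg ⇒ mmmgmmmggmgEg ⇒ mmmgmmmggmgmg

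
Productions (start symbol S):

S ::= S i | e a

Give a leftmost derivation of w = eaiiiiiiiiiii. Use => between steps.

S => Si => Sii => Siii => Siiii => Siiiii => Siiiiii => Siiiiiii => Siiiiiiii => Siiiiiiiii => Siiiiiiiiii => Siiiiiiiiiii => eaiiiiiiiiiii

S => Si   [S ::= S i]
Si => Sii   [S ::= S i]
Sii => Siii   [S ::= S i]
Siii => Siiii   [S ::= S i]
Siiii => Siiiii   [S ::= S i]
Siiiii => Siiiiii   [S ::= S i]
Siiiiii => Siiiiiii   [S ::= S i]
Siiiiiii => Siiiiiiii   [S ::= S i]
Siiiiiiii => Siiiiiiiii   [S ::= S i]
Siiiiiiiii => Siiiiiiiiii   [S ::= S i]
Siiiiiiiiii => Siiiiiiiiiii   [S ::= S i]
Siiiiiiiiiii => eaiiiiiiiiiii   [S ::= e a]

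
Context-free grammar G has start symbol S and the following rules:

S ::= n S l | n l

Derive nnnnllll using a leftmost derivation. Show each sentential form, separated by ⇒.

S ⇒ nSl ⇒ nnSll ⇒ nnnSlll ⇒ nnnnllll

S ⇒ nSl   [S ::= n S l]
nSl ⇒ nnSll   [S ::= n S l]
nnSll ⇒ nnnSlll   [S ::= n S l]
nnnSlll ⇒ nnnnllll   [S ::= n l]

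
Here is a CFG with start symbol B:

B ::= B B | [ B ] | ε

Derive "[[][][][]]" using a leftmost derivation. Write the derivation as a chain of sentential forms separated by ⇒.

B⇒[B]⇒[BB]⇒[BBB]⇒[[B]BB]⇒[[]BB]⇒[[]BBB]⇒[[][B]BB]⇒[[][]BB]⇒[[][][B]B]⇒[[][][]B]⇒[[][][][B]]⇒[[][][][]]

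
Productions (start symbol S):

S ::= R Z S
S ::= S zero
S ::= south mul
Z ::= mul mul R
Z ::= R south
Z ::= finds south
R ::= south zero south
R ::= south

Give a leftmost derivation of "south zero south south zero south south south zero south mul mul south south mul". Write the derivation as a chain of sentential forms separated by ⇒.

S ⇒ R Z S   [S ::= R Z S]
R Z S ⇒ south zero south Z S   [R ::= south zero south]
south zero south Z S ⇒ south zero south R south S   [Z ::= R south]
south zero south R south S ⇒ south zero south south zero south south S   [R ::= south zero south]
south zero south south zero south south S ⇒ south zero south south zero south south R Z S   [S ::= R Z S]
south zero south south zero south south R Z S ⇒ south zero south south zero south south south zero south Z S   [R ::= south zero south]
south zero south south zero south south south zero south Z S ⇒ south zero south south zero south south south zero south mul mul R S   [Z ::= mul mul R]
south zero south south zero south south south zero south mul mul R S ⇒ south zero south south zero south south south zero south mul mul south S   [R ::= south]
south zero south south zero south south south zero south mul mul south S ⇒ south zero south south zero south south south zero south mul mul south south mul   [S ::= south mul]

S ⇒ R Z S ⇒ south zero south Z S ⇒ south zero south R south S ⇒ south zero south south zero south south S ⇒ south zero south south zero south south R Z S ⇒ south zero south south zero south south south zero south Z S ⇒ south zero south south zero south south south zero south mul mul R S ⇒ south zero south south zero south south south zero south mul mul south S ⇒ south zero south south zero south south south zero south mul mul south south mul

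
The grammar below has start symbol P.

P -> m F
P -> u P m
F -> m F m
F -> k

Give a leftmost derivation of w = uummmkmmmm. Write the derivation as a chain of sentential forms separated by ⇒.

P ⇒ uPm ⇒ uuPmm ⇒ uumFmm ⇒ uummFmmm ⇒ uummmFmmmm ⇒ uummmkmmmm

P ⇒ uPm   [P -> u P m]
uPm ⇒ uuPmm   [P -> u P m]
uuPmm ⇒ uumFmm   [P -> m F]
uumFmm ⇒ uummFmmm   [F -> m F m]
uummFmmm ⇒ uummmFmmmm   [F -> m F m]
uummmFmmmm ⇒ uummmkmmmm   [F -> k]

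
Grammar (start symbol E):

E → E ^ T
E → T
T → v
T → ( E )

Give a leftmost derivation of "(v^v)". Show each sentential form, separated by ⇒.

E ⇒ T   [E → T]
T ⇒ (E)   [T → ( E )]
(E) ⇒ (E^T)   [E → E ^ T]
(E^T) ⇒ (T^T)   [E → T]
(T^T) ⇒ (v^T)   [T → v]
(v^T) ⇒ (v^v)   [T → v]

E⇒T⇒(E)⇒(E^T)⇒(T^T)⇒(v^T)⇒(v^v)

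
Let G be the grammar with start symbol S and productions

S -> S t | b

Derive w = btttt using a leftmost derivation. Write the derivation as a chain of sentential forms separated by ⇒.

S ⇒ St ⇒ Stt ⇒ Sttt ⇒ Stttt ⇒ btttt

S ⇒ St   [S -> S t]
St ⇒ Stt   [S -> S t]
Stt ⇒ Sttt   [S -> S t]
Sttt ⇒ Stttt   [S -> S t]
Stttt ⇒ btttt   [S -> b]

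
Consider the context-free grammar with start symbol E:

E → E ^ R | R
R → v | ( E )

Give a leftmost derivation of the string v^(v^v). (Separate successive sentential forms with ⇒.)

E ⇒ E^R   [E → E ^ R]
E^R ⇒ R^R   [E → R]
R^R ⇒ v^R   [R → v]
v^R ⇒ v^(E)   [R → ( E )]
v^(E) ⇒ v^(E^R)   [E → E ^ R]
v^(E^R) ⇒ v^(R^R)   [E → R]
v^(R^R) ⇒ v^(v^R)   [R → v]
v^(v^R) ⇒ v^(v^v)   [R → v]

E⇒E^R⇒R^R⇒v^R⇒v^(E)⇒v^(E^R)⇒v^(R^R)⇒v^(v^R)⇒v^(v^v)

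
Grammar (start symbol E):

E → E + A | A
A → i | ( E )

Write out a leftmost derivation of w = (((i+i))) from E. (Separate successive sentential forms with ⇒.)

E ⇒ A ⇒ (E) ⇒ (A) ⇒ ((E)) ⇒ ((A)) ⇒ (((E))) ⇒ (((E+A))) ⇒ (((A+A))) ⇒ (((i+A))) ⇒ (((i+i)))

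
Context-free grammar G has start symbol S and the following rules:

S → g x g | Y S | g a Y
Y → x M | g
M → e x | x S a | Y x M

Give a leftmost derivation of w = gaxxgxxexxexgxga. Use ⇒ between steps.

S ⇒ gaY ⇒ gaxM ⇒ gaxxSa ⇒ gaxxYSa ⇒ gaxxgSa ⇒ gaxxgYSa ⇒ gaxxgxMSa ⇒ gaxxgxYxMSa ⇒ gaxxgxxMxMSa ⇒ gaxxgxxexxMSa ⇒ gaxxgxxexxexSa ⇒ gaxxgxxexxexgxga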